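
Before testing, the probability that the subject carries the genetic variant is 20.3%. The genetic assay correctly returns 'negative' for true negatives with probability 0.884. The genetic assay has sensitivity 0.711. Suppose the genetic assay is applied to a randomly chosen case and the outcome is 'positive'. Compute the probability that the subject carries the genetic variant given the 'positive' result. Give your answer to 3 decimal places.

P(H | E) ≈ 0.610

Let H be the event that the subject carries the genetic variant. P(H) = 0.203, so P(¬H) = 0.797. With E the 'positive' result, P(E|H) = 0.711 and P(E|¬H) = 0.116.
P(E) = 0.711·0.203 + 0.116·0.797 = 0.14433 + 0.092452 = 0.23678.
By Bayes' theorem, P(H|E) = 0.14433 / 0.23678 = 0.610.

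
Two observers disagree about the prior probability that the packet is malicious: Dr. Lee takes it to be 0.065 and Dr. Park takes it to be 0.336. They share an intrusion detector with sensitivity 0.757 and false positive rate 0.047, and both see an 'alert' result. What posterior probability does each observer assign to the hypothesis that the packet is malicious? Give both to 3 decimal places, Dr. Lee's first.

The likelihood ratio for an 'alert' result is 0.757/0.047 = 16.106.
Dr. Lee: prior odds 0.065/0.935 = 0.069519; posterior odds 1.1197; posterior probability 0.528.
Dr. Park: prior odds 0.336/0.664 = 0.50602; posterior odds 8.1502; posterior probability 0.891.

Dr. Lee: 0.528; Dr. Park: 0.891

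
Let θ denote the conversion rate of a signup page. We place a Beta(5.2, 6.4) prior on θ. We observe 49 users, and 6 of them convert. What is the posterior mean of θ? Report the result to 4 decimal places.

Posterior mean ≈ 0.1848

Observing 6 successes and 43 failures updates Beta(5.2, 6.4) by adding the success and failure counts to the two shape parameters: α = 5.2+6 = 11.2, β = 6.4+43 = 49.4.
Posterior mean = α/(α+β) = 11.2/60.6 = 0.1848.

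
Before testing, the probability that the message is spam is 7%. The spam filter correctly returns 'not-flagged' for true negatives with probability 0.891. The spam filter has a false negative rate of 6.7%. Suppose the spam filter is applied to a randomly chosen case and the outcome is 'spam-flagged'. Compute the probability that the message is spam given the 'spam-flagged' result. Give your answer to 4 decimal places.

Let H be the event that the message is spam. P(H) = 0.07, so P(¬H) = 0.93. With E the 'spam-flagged' result, P(E|H) = 0.933 and P(E|¬H) = 0.109.
P(E) = 0.933·0.07 + 0.109·0.93 = 0.065310 + 0.10137 = 0.16668.
By Bayes' theorem, P(H|E) = 0.065310 / 0.16668 = 0.3918.

P(H | E) ≈ 0.3918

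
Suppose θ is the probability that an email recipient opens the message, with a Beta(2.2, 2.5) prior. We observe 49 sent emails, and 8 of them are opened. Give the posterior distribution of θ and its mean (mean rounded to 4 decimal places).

The binomial likelihood is conjugate to the Beta prior: with 8 successes and 41 failures, the posterior is Beta(2.2+8, 2.5+41) = Beta(10.2, 43.5).
E[θ | data] = 10.2/(10.2+43.5) = 0.1899.

Posterior: Beta(10.2, 43.5); mean ≈ 0.1899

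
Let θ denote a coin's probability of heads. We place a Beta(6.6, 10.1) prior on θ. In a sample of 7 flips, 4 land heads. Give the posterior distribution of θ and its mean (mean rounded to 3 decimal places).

The binomial likelihood is conjugate to the Beta prior: with 4 successes and 3 failures, the posterior is Beta(6.6+4, 10.1+3) = Beta(10.6, 13.1).
Posterior mean = α/(α+β) = 10.6/23.7 = 0.447.

Posterior: Beta(10.6, 13.1); mean ≈ 0.447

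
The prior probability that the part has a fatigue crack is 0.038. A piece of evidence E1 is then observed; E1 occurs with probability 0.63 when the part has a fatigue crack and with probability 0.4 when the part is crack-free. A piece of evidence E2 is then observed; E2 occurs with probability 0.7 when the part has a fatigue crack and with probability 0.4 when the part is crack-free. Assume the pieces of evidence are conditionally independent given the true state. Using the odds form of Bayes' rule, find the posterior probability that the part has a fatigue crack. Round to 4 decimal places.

Prior odds = 0.038/(1−0.038) = 0.039501.
Likelihood ratio for E1 = 0.63/0.4 = 1.5750.
Likelihood ratio for E2 = 0.7/0.4 = 1.7500.
Posterior odds = prior odds × LR₁ × LR₂ = 0.10887.
Posterior probability = odds/(1+odds) = 0.10887/1.1089 = 0.0982.

Posterior probability ≈ 0.0982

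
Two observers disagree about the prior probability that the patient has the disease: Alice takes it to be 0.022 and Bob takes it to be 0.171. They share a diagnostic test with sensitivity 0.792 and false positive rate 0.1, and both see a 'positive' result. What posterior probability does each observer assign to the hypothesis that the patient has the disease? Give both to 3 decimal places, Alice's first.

Alice: 0.151; Bob: 0.620

The likelihood ratio for a 'positive' result is 0.792/0.1 = 7.9200.
Alice: prior odds 0.022/0.978 = 0.022495; posterior odds 0.17816; posterior probability 0.151.
Bob: prior odds 0.171/0.829 = 0.20627; posterior odds 1.6337; posterior probability 0.620.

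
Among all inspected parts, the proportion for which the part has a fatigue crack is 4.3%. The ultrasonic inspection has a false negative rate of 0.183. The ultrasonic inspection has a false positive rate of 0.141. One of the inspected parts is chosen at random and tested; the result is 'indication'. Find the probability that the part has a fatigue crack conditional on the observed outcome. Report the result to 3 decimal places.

Write H for 'the part has a fatigue crack'. Prior odds H:¬H = 0.043/0.957 = 0.044932. For the 'indication' outcome, the likelihood ratio is 0.817/0.141 = 5.7943.
Posterior odds = 0.044932 × 5.7943 = 0.26035, so P(H|E) = 0.26035/(1+0.26035) = 0.207.

P(H | E) ≈ 0.207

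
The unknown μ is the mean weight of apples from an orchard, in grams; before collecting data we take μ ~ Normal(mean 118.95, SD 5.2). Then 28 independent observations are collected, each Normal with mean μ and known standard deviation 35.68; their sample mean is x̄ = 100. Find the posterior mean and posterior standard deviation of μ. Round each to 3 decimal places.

With known σ, the Normal prior is conjugate. Weight on the data is w = (n/σ²)/(n/σ² + 1/τ₀²) = 0.0219942/(0.0219942+0.0369822) = 0.37293.
Posterior mean = w·x̄ + (1−w)·μ₀ = 0.37293·100 + 0.62707·118.95 = 111.883. Posterior variance = 1/(0.0219942+0.0369822) = 16.9559, so SD = 4.118.

Posterior mean ≈ 111.883; posterior SD ≈ 4.118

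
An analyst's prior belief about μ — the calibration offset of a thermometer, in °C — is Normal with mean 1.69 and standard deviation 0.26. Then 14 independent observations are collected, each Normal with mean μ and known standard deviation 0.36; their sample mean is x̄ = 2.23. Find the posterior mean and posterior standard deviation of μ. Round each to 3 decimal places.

Posterior mean ≈ 2.165; posterior SD ≈ 0.090

Prior precision 1/τ₀² = 1/0.26² = 14.7929; data precision n/σ² = 14/0.36² = 108.025.
Posterior precision = 14.7929 + 108.025 = 122.818, giving posterior SD = 1/√122.818 = 0.090.
Posterior mean = (14.7929·1.69 + 108.025·2.23) / 122.818 = 2.165.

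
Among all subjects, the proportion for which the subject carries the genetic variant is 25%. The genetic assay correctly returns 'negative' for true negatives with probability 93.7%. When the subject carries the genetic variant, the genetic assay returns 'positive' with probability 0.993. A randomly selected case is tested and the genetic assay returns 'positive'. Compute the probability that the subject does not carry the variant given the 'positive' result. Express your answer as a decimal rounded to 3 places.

P(¬H | E) ≈ 0.160

Let H be the event that the subject carries the genetic variant. P(H) = 0.25, so P(¬H) = 0.75. With E the 'positive' result, P(E|H) = 0.993 and P(E|¬H) = 0.063.
P(E) = 0.993·0.25 + 0.063·0.75 = 0.24825 + 0.047250 = 0.29550.
By Bayes' theorem, P(H|E) = 0.24825 / 0.29550 = 0.840. Hence P(¬H|E) = 1 − 0.840 = 0.160.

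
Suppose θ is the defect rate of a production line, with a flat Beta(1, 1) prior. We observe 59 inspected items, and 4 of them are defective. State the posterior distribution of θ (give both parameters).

Observing 4 successes and 55 failures updates Beta(1, 1) by adding the success and failure counts to the two shape parameters: α = 1+4 = 5, β = 1+55 = 56.

Posterior: Beta(5, 56)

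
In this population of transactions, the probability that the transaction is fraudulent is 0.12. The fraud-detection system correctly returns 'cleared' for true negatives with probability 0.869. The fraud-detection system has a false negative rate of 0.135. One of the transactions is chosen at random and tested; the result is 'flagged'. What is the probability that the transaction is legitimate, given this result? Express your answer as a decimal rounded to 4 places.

P(¬H | E) ≈ 0.5262

Write H for 'the transaction is fraudulent'. Prior odds H:¬H = 0.12/0.88 = 0.13636. For the 'flagged' outcome, the likelihood ratio is 0.865/0.131 = 6.6031.
Posterior odds = 0.13636 × 6.6031 = 0.90042, so P(H|E) = 0.90042/(1+0.90042) = 0.4738. Then P(¬H|E) = 1 − 0.4738 = 0.5262.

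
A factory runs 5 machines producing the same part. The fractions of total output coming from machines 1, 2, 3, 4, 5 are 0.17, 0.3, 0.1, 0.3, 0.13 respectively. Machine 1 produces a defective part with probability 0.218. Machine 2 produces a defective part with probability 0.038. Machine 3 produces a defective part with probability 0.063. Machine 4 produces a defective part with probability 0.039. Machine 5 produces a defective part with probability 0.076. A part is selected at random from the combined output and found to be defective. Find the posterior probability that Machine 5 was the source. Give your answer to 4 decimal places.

Posterior probability ≈ 0.1294

Tabulate prior·likelihood by source: [1] prior 0.17, lik 0.218, product 0.03706; [2] prior 0.3, lik 0.038, product 0.01140; [3] prior 0.1, lik 0.063, product 0.006300; [4] prior 0.3, lik 0.039, product 0.01170; [5] prior 0.13, lik 0.076, product 0.009880.
Normalizing constant = 0.076340; the posterior for Machine 5 is its product over the sum, 0.009880/0.076340 = 0.1294.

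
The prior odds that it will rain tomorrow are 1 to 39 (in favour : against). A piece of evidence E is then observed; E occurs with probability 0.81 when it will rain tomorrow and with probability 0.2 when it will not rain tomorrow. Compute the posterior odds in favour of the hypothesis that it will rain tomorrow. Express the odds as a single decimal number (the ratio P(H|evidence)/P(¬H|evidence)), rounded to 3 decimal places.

Prior odds = 1/39 = 0.025641.
Likelihood ratio for E = 0.81/0.2 = 4.0500.
Posterior odds = prior odds × LR = 0.10385.

Posterior odds ≈ 0.104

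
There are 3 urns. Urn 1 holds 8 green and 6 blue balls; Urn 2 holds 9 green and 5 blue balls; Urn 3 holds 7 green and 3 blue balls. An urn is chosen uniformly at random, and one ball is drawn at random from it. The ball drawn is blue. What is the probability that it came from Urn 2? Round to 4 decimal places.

Tabulate prior·likelihood by source: [1] prior 0.333333, lik 0.4286, product 0.1429; [2] prior 0.333333, lik 0.3571, product 0.1190; [3] prior 0.333333, lik 0.3, product 0.1000.
Normalizing constant = 0.36190; the posterior for Urn 2 is its product over the sum, 0.1190/0.36190 = 0.3289.

Posterior probability ≈ 0.3289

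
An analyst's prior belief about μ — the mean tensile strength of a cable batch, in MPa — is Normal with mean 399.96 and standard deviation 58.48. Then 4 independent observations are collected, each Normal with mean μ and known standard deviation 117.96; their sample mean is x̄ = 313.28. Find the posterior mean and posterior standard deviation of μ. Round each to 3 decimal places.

Prior precision 1/τ₀² = 1/58.48² = 0.00029241; data precision n/σ² = 4/117.96² = 0.00028747.
Posterior precision = 0.00029241 + 0.00028747 = 0.00057987, giving posterior SD = 1/√0.00057987 = 41.527.
Posterior mean = (0.00029241·399.96 + 0.00028747·313.28) / 0.00057987 = 356.989.

Posterior mean ≈ 356.989; posterior SD ≈ 41.527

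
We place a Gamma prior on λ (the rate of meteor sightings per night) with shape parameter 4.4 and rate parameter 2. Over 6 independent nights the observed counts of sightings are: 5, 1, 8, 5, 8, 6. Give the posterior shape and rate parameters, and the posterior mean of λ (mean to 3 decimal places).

Posterior: Gamma(shape=37.4, rate=8); mean ≈ 4.675

Total count ∑xᵢ = 33 over n = 6 nights.
Gamma is conjugate to the Poisson likelihood: posterior is Gamma(shape = 4.4+33 = 37.4, rate = 2+6 = 8).
E[λ | data] = 37.4/8 = 4.675.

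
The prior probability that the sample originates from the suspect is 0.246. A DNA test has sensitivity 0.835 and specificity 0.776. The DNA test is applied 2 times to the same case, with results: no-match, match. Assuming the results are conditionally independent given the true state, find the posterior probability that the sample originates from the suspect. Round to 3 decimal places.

Posterior P(H) ≈ 0.205

With H the event that the sample originates from the suspect, the joint likelihood of the observed sequence is P(data|H) = 0.165·0.835 = 0.13778 and P(data|¬H) = 0.776·0.224 = 0.17382.
Bayes: P(H|data) = 0.246·0.13778 / (0.246·0.13778 + 0.754·0.17382) = 0.033893/0.16496 = 0.2055.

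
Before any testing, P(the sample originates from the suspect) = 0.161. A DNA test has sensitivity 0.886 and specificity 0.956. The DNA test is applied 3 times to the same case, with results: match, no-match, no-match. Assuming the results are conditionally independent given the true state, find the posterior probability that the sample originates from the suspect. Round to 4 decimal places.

Posterior P(H) ≈ 0.0521

With H the event that the sample originates from the suspect, the joint likelihood of the observed sequence is P(data|H) = 0.886·0.114·0.114 = 0.011514 and P(data|¬H) = 0.044·0.956·0.956 = 0.040213.
Bayes: P(H|data) = 0.161·0.011514 / (0.161·0.011514 + 0.839·0.040213) = 0.0018538/0.035593 = 0.0521.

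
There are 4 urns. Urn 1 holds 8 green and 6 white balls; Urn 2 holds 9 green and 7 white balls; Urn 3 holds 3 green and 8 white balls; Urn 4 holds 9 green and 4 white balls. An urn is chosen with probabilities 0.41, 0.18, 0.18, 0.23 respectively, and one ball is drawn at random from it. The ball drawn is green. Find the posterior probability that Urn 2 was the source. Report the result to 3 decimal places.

P(green|Urn 1) = 0.5714; P(green|Urn 2) = 0.5625; P(green|Urn 3) = 0.2727; P(green|Urn 4) = 0.6923.
Prior × likelihood for each source: 0.41·0.5714=0.2343, 0.18·0.5625=0.1012, 0.18·0.2727=0.04909, 0.23·0.6923=0.1592. Summing gives P(green) = 0.54386.
P(Urn 2 | green) = 0.1012 / 0.54386 = 0.186.

Posterior probability ≈ 0.186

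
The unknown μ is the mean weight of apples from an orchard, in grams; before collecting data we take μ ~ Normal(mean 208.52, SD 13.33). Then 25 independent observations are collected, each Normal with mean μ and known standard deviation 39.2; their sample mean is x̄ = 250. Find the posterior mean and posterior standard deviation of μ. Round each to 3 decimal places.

Posterior mean ≈ 239.339; posterior SD ≈ 6.758

With known σ, the Normal prior is conjugate. Weight on the data is w = (n/σ²)/(n/σ² + 1/τ₀²) = 0.0162693/(0.0162693+0.00562781) = 0.74299.
Posterior mean = w·x̄ + (1−w)·μ₀ = 0.74299·250 + 0.25701·208.52 = 239.339. Posterior variance = 1/(0.0162693+0.00562781) = 45.6682, so SD = 6.758.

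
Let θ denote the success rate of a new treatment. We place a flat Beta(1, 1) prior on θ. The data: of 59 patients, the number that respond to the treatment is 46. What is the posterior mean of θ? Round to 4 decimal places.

The binomial likelihood is conjugate to the Beta prior: with 46 successes and 13 failures, the posterior is Beta(1+46, 1+13) = Beta(47, 14).
E[θ | data] = 47/(47+14) = 0.7705.

Posterior mean ≈ 0.7705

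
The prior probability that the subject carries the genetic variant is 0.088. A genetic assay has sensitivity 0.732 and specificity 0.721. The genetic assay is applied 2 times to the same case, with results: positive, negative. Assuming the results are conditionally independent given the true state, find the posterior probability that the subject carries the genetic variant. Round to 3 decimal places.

Posterior P(H) ≈ 0.086

With H the event that the subject carries the genetic variant, the joint likelihood of the observed sequence is P(data|H) = 0.732·0.268 = 0.19618 and P(data|¬H) = 0.279·0.721 = 0.20116.
Bayes: P(H|data) = 0.088·0.19618 / (0.088·0.19618 + 0.912·0.20116) = 0.017263/0.20072 = 0.0860.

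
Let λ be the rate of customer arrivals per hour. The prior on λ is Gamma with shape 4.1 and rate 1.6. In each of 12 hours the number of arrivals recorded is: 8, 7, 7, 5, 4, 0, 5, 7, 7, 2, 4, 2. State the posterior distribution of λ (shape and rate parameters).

Total count ∑xᵢ = 58 over n = 12 hours.
Gamma is conjugate to the Poisson likelihood: posterior is Gamma(shape = 4.1+58 = 62.1, rate = 1.6+12 = 13.6).

Posterior: Gamma(shape=62.1, rate=13.6)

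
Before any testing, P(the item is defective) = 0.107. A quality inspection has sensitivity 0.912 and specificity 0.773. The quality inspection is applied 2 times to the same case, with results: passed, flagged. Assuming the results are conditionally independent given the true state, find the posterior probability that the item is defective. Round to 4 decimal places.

Posterior P(H) ≈ 0.0520

Let H be the event that the item is defective; start with P(H) = 0.107. P('flagged'|H) = 0.912, P('flagged'|¬H) = 0.227.
Update on result 1 ('passed'): P(H) ← 0.088·0.1070 / (0.088·0.1070 + 0.773·0.8930) = 0.0094160/0.69971 = 0.0135.
Update on result 2 ('flagged'): P(H) ← 0.912·0.0135 / (0.912·0.0135 + 0.227·0.9865) = 0.012273/0.23622 = 0.0520.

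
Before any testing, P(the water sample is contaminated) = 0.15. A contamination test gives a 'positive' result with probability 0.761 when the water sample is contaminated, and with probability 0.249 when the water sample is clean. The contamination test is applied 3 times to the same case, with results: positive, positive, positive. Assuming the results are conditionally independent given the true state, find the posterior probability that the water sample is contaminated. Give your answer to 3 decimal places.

Let H be the event that the water sample is contaminated; start with P(H) = 0.15. P('positive'|H) = 0.761, P('positive'|¬H) = 0.249.
Update on result 1 ('positive'): P(H) ← 0.761·0.1500 / (0.761·0.1500 + 0.249·0.8500) = 0.11415/0.32580 = 0.3504.
Update on result 2 ('positive'): P(H) ← 0.761·0.3504 / (0.761·0.3504 + 0.249·0.6496) = 0.26663/0.42839 = 0.6224.
Update on result 3 ('positive'): P(H) ← 0.761·0.6224 / (0.761·0.6224 + 0.249·0.3776) = 0.47365/0.56767 = 0.8344.

Posterior P(H) ≈ 0.834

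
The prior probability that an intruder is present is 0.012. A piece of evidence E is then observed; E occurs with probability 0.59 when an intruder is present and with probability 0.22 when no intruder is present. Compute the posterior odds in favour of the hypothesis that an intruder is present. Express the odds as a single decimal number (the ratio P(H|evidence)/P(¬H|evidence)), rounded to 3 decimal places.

Posterior odds ≈ 0.033

Prior odds = 0.012/(1−0.012) = 0.012146. In log-odds, ln(0.012146) = -4.4108.
Add log likelihood ratio: ln(2.6818) = 0.98649.
Posterior log-odds = -3.4243, so posterior odds = exp(-3.4243) = 0.032573.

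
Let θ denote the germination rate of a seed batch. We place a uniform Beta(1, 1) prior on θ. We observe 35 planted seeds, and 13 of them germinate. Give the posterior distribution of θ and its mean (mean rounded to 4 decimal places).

The binomial likelihood is conjugate to the Beta prior: with 13 successes and 22 failures, the posterior is Beta(1+13, 1+22) = Beta(14, 23).
Posterior mean = α/(α+β) = 14/37 = 0.3784.

Posterior: Beta(14, 23); mean ≈ 0.3784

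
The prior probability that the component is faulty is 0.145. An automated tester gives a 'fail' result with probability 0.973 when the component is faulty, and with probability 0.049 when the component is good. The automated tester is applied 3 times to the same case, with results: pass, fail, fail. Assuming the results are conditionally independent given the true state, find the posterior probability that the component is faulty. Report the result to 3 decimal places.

Posterior P(H) ≈ 0.655

With H the event that the component is faulty, the joint likelihood of the observed sequence is P(data|H) = 0.027·0.973·0.973 = 0.025562 and P(data|¬H) = 0.951·0.049·0.049 = 0.0022834.
Bayes: P(H|data) = 0.145·0.025562 / (0.145·0.025562 + 0.855·0.0022834) = 0.0037064/0.0056587 = 0.6550.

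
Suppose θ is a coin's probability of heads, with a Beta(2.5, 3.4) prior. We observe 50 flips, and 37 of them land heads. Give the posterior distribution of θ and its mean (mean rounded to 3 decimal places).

Posterior: Beta(39.5, 16.4); mean ≈ 0.707

The binomial likelihood is conjugate to the Beta prior: with 37 successes and 13 failures, the posterior is Beta(2.5+37, 3.4+13) = Beta(39.5, 16.4).
E[θ | data] = 39.5/(39.5+16.4) = 0.707.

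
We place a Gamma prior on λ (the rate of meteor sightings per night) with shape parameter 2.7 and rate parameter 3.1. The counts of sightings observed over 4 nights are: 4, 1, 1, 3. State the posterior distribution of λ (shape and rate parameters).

Posterior: Gamma(shape=11.7, rate=7.1)

Total count ∑xᵢ = 9 over n = 4 nights.
Gamma is conjugate to the Poisson likelihood: posterior is Gamma(shape = 2.7+9 = 11.7, rate = 3.1+4 = 7.1).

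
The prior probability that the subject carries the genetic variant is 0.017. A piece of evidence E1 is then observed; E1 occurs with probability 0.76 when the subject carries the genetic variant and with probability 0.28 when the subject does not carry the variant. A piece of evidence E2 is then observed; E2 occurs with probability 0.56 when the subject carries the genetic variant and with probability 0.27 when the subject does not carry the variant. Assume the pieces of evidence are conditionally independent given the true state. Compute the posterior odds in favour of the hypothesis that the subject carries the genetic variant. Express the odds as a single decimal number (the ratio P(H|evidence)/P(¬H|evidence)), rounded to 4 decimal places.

Prior odds = 0.017/(1−0.017) = 0.017294.
Likelihood ratio for E1 = 0.76/0.28 = 2.7143.
Likelihood ratio for E2 = 0.56/0.27 = 2.0741.
Posterior odds = prior odds × LR₁ × LR₂ = 0.097359.

Posterior odds ≈ 0.0974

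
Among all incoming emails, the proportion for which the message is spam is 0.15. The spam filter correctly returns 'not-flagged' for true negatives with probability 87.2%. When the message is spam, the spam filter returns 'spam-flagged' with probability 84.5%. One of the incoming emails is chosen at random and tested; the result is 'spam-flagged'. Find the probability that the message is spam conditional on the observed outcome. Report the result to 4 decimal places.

P(H | E) ≈ 0.5381

Let H be the event that the message is spam. P(H) = 0.15, so P(¬H) = 0.85. With E the 'spam-flagged' result, P(E|H) = 0.845 and P(E|¬H) = 0.128.
P(E) = 0.845·0.15 + 0.128·0.85 = 0.12675 + 0.10880 = 0.23555.
By Bayes' theorem, P(H|E) = 0.12675 / 0.23555 = 0.5381.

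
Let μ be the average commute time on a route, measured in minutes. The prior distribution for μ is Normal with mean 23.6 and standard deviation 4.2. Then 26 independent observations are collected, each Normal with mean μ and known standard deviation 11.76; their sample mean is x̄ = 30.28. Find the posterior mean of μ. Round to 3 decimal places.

With known σ, the Normal prior is conjugate. Weight on the data is w = (n/σ²)/(n/σ² + 1/τ₀²) = 0.188000/(0.188000+0.0566893) = 0.76832.
Posterior mean = w·x̄ + (1−w)·μ₀ = 0.76832·30.28 + 0.23168·23.6 = 28.732.

Posterior mean ≈ 28.732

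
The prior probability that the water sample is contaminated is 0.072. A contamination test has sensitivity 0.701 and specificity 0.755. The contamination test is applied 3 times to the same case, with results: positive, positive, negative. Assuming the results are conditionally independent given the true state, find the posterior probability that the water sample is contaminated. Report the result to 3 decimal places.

With H the event that the water sample is contaminated, the joint likelihood of the observed sequence is P(data|H) = 0.701·0.701·0.299 = 0.14693 and P(data|¬H) = 0.245·0.245·0.755 = 0.045319.
Bayes: P(H|data) = 0.072·0.14693 / (0.072·0.14693 + 0.928·0.045319) = 0.010579/0.052635 = 0.2010.

Posterior P(H) ≈ 0.201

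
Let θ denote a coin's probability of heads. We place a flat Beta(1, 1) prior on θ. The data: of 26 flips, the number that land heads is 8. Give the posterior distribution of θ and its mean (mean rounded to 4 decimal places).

Posterior: Beta(9, 19); mean ≈ 0.3214

Observing 8 successes and 18 failures updates Beta(1, 1) by adding the success and failure counts to the two shape parameters: α = 1+8 = 9, β = 1+18 = 19.
E[θ | data] = 9/(9+19) = 0.3214.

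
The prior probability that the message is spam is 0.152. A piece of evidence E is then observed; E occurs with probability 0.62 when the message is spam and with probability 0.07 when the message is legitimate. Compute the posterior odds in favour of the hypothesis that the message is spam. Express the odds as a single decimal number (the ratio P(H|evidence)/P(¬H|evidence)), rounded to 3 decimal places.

Prior odds = 0.152/(1−0.152) = 0.17925.
Likelihood ratio for E = 0.62/0.07 = 8.8571.
Posterior odds = prior odds × LR = 1.5876.

Posterior odds ≈ 1.588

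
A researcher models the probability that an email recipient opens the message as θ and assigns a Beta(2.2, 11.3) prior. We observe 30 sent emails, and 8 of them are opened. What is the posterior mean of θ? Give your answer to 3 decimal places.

Posterior mean ≈ 0.234

Observing 8 successes and 22 failures updates Beta(2.2, 11.3) by adding the success and failure counts to the two shape parameters: α = 2.2+8 = 10.2, β = 11.3+22 = 33.3.
E[θ | data] = 10.2/(10.2+33.3) = 0.234.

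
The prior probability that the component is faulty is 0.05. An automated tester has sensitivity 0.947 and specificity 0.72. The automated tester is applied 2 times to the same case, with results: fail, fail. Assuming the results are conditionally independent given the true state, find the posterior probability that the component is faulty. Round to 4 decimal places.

With H the event that the component is faulty, the joint likelihood of the observed sequence is P(data|H) = 0.947·0.947 = 0.89681 and P(data|¬H) = 0.28·0.28 = 0.078400.
Bayes: P(H|data) = 0.05·0.89681 / (0.05·0.89681 + 0.95·0.078400) = 0.044840/0.11932 = 0.3758.

Posterior P(H) ≈ 0.3758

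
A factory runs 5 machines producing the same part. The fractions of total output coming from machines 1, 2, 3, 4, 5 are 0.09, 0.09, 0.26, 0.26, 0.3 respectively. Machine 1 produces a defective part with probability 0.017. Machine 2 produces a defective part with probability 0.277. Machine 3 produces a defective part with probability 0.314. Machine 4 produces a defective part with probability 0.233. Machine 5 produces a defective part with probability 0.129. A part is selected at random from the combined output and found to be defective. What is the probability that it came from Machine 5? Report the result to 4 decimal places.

P(defective|M1) = 0.017; P(defective|M2) = 0.277; P(defective|M3) = 0.314; P(defective|M4) = 0.233; P(defective|M5) = 0.129.
Prior × likelihood for each source: 0.09·0.017=0.001530, 0.09·0.277=0.02493, 0.26·0.314=0.08164, 0.26·0.233=0.06058, 0.3·0.129=0.03870. Summing gives P(defective) = 0.20738.
P(Machine 5 | defective) = 0.03870 / 0.20738 = 0.1866.

Posterior probability ≈ 0.1866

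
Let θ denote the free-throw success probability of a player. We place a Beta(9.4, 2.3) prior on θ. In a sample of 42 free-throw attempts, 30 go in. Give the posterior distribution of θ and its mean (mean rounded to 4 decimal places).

Posterior: Beta(39.4, 14.3); mean ≈ 0.7337

The binomial likelihood is conjugate to the Beta prior: with 30 successes and 12 failures, the posterior is Beta(9.4+30, 2.3+12) = Beta(39.4, 14.3).
Posterior mean = α/(α+β) = 39.4/53.7 = 0.7337.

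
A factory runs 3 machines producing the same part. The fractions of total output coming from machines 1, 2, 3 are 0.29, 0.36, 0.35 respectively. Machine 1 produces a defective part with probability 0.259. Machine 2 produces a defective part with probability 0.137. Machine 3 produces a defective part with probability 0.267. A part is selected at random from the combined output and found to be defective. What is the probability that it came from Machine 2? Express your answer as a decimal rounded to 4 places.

Posterior probability ≈ 0.2264

P(defective|M1) = 0.259; P(defective|M2) = 0.137; P(defective|M3) = 0.267.
Prior × likelihood for each source: 0.29·0.259=0.07511, 0.36·0.137=0.04932, 0.35·0.267=0.09345. Summing gives P(defective) = 0.21788.
P(Machine 2 | defective) = 0.04932 / 0.21788 = 0.2264.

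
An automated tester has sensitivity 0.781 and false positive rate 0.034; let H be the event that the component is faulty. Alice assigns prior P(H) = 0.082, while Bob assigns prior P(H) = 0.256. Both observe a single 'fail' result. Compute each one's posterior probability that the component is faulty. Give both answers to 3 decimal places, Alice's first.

The likelihood ratio for a 'fail' result is 0.781/0.034 = 22.971.
Alice: prior odds 0.082/0.918 = 0.089325; posterior odds 2.0518; posterior probability 0.672.
Bob: prior odds 0.256/0.744 = 0.34409; posterior odds 7.9039; posterior probability 0.888.

Alice: 0.672; Bob: 0.888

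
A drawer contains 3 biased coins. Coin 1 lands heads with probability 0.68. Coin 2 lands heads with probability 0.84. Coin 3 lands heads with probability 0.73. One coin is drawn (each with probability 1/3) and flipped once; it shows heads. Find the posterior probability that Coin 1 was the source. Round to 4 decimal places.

Tabulate prior·likelihood by source: [1] prior 0.333333, lik 0.68, product 0.2267; [2] prior 0.333333, lik 0.84, product 0.2800; [3] prior 0.333333, lik 0.73, product 0.2433.
Normalizing constant = 0.75000; the posterior for Coin 1 is its product over the sum, 0.2267/0.75000 = 0.3022.

Posterior probability ≈ 0.3022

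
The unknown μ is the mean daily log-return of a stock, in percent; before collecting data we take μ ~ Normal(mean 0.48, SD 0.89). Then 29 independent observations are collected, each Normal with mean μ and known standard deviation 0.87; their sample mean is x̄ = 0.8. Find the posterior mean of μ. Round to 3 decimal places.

With known σ, the Normal prior is conjugate. Weight on the data is w = (n/σ²)/(n/σ² + 1/τ₀²) = 38.3142/(38.3142+1.26247) = 0.96810.
Posterior mean = w·x̄ + (1−w)·μ₀ = 0.96810·0.8 + 0.031899·0.48 = 0.790.

Posterior mean ≈ 0.790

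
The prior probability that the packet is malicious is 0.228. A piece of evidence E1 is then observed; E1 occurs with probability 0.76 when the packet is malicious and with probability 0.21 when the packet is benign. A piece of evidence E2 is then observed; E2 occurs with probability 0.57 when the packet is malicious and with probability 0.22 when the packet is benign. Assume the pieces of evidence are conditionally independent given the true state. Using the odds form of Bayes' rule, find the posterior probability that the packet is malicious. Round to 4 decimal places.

Prior odds = 0.228/(1−0.228) = 0.29534.
Likelihood ratio for E1 = 0.76/0.21 = 3.6190.
Likelihood ratio for E2 = 0.57/0.22 = 2.5909.
Posterior odds = prior odds × LR₁ × LR₂ = 2.7693.
Posterior probability = odds/(1+odds) = 2.7693/3.7693 = 0.7347.

Posterior probability ≈ 0.7347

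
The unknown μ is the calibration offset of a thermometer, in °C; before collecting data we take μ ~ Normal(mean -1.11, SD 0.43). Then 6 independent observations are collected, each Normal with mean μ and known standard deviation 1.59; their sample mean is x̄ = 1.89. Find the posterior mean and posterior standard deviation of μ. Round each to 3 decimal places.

With known σ, the Normal prior is conjugate. Weight on the data is w = (n/σ²)/(n/σ² + 1/τ₀²) = 2.37332/(2.37332+5.40833) = 0.30499.
Posterior mean = w·x̄ + (1−w)·μ₀ = 0.30499·1.89 + 0.69501·-1.11 = -0.195. Posterior variance = 1/(2.37332+5.40833) = 0.128507, so SD = 0.358.

Posterior mean ≈ -0.195; posterior SD ≈ 0.358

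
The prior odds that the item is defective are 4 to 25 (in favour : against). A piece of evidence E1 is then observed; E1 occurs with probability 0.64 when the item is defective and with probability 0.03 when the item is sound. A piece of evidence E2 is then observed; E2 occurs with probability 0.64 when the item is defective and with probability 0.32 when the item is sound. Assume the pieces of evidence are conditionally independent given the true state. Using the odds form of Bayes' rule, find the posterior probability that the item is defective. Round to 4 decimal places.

Prior odds = 4/25 = 0.16000. In log-odds, ln(0.16000) = -1.8326.
Add log likelihood ratios: ln(21.333) + ln(2.0000) = 3.7534.
Posterior log-odds = 1.9208, so posterior odds = exp(1.9208) = 6.8267. Converting, P(H|E) = 6.8267/7.8267 = 0.8722.

Posterior probability ≈ 0.8722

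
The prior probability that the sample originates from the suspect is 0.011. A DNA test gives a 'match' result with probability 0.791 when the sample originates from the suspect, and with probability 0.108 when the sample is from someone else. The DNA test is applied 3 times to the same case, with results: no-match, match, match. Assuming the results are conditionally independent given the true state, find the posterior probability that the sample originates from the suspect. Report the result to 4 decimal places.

With H the event that the sample originates from the suspect, the joint likelihood of the observed sequence is P(data|H) = 0.209·0.791·0.791 = 0.13077 and P(data|¬H) = 0.892·0.108·0.108 = 0.010404.
Bayes: P(H|data) = 0.011·0.13077 / (0.011·0.13077 + 0.989·0.010404) = 0.0014384/0.011728 = 0.1226.

Posterior P(H) ≈ 0.1226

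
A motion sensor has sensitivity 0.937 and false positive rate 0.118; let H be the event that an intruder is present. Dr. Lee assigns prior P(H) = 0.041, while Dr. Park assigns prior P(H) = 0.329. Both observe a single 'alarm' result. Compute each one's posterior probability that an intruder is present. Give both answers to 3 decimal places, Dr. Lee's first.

Dr. Lee: 0.253; Dr. Park: 0.796

The likelihood ratio for an 'alarm' result is 0.937/0.118 = 7.9407.
Dr. Lee: prior odds 0.041/0.959 = 0.042753; posterior odds 0.33949; posterior probability 0.253.
Dr. Park: prior odds 0.329/0.671 = 0.49031; posterior odds 3.8934; posterior probability 0.796.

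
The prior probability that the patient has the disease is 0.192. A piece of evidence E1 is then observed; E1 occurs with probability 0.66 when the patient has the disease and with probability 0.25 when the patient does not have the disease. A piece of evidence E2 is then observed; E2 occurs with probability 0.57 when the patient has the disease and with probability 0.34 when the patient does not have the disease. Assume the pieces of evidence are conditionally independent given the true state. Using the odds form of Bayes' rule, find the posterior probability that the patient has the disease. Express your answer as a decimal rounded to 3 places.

Posterior probability ≈ 0.513

Prior odds = 0.192/(1−0.192) = 0.23762. In log-odds, ln(0.23762) = -1.4371.
Add log likelihood ratios: ln(2.6400) + ln(1.6765) = 1.4875.
Posterior log-odds = 0.050403, so posterior odds = exp(0.050403) = 1.0517. Converting, P(H|E) = 1.0517/2.0517 = 0.513.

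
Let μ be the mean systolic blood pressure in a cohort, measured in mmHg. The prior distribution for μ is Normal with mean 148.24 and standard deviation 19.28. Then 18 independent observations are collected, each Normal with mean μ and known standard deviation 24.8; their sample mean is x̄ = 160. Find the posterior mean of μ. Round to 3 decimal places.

Prior precision 1/τ₀² = 1/19.28² = 0.00269021; data precision n/σ² = 18/24.8² = 0.0292664.
Posterior precision = 0.00269021 + 0.0292664 = 0.0319566.
Posterior mean = (0.00269021·148.24 + 0.0292664·160) / 0.0319566 = 159.010.

Posterior mean ≈ 159.010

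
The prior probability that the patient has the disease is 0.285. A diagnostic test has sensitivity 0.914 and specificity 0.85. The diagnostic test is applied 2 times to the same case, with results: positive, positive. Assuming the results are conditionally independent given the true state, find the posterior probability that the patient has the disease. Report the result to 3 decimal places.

Posterior P(H) ≈ 0.937

With H the event that the patient has the disease, the joint likelihood of the observed sequence is P(data|H) = 0.914·0.914 = 0.83540 and P(data|¬H) = 0.15·0.15 = 0.022500.
Bayes: P(H|data) = 0.285·0.83540 / (0.285·0.83540 + 0.715·0.022500) = 0.23809/0.25418 = 0.9367.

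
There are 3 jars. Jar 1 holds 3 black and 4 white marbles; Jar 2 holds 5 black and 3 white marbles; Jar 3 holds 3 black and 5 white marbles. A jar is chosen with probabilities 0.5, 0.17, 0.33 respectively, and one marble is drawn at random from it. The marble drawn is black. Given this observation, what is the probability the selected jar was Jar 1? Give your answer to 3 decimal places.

P(black|Jar 1) = 0.4286; P(black|Jar 2) = 0.625; P(black|Jar 3) = 0.375.
Prior × likelihood for each source: 0.5·0.4286=0.2143, 0.17·0.625=0.1063, 0.33·0.375=0.1237. Summing gives P(black) = 0.44429.
P(Jar 1 | black) = 0.2143 / 0.44429 = 0.482.

Posterior probability ≈ 0.482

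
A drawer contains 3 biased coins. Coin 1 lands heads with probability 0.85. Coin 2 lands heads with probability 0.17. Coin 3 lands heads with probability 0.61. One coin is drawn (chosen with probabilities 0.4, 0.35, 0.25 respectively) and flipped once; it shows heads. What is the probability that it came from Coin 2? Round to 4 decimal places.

Tabulate prior·likelihood by source: [1] prior 0.4, lik 0.85, product 0.3400; [2] prior 0.35, lik 0.17, product 0.05950; [3] prior 0.25, lik 0.61, product 0.1525.
Normalizing constant = 0.55200; the posterior for Coin 2 is its product over the sum, 0.05950/0.55200 = 0.1078.

Posterior probability ≈ 0.1078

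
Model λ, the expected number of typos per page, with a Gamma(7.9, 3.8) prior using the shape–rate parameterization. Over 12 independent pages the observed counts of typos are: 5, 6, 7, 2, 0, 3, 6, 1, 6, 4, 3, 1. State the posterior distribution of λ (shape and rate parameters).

Total count ∑xᵢ = 44 over n = 12 pages.
Gamma is conjugate to the Poisson likelihood: posterior is Gamma(shape = 7.9+44 = 51.9, rate = 3.8+12 = 15.8).

Posterior: Gamma(shape=51.9, rate=15.8)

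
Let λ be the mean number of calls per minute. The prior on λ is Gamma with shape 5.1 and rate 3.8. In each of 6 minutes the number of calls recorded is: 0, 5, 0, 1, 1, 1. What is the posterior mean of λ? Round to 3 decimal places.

Posterior mean ≈ 1.337

The Poisson likelihood adds the total count to the shape and the number of exposure periods to the rate. Here ∑xᵢ = 8 and n = 6, so shape 5.1→13.1 and rate 3.8→9.8.
Posterior mean = shape/rate = 13.1/9.8 = 1.337.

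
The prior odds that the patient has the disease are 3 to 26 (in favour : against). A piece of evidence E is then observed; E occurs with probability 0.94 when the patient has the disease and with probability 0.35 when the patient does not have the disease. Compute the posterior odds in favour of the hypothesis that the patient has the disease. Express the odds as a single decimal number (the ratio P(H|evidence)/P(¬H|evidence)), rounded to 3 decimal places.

Prior odds = 3/26 = 0.11538. In log-odds, ln(0.11538) = -2.1595.
Add log likelihood ratio: ln(2.6857) = 0.98795.
Posterior log-odds = -1.1715, so posterior odds = exp(-1.1715) = 0.30989.

Posterior odds ≈ 0.310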